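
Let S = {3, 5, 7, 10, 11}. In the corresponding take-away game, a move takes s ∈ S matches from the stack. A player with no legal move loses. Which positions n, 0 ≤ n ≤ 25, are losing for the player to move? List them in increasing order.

G(0) = 0
G(1) = mex{} = 0
G(2) = mex{} = 0
G(3) = mex{0} = 1
G(4) = mex{0} = 1
G(5) = mex{0,0} = 1
G(6) = mex{1,0} = 2
G(7) = mex{1,0,0} = 2
G(8) = mex{1,1,0} = 2
G(9) = mex{2,1,0} = 3
G(10) = mex{2,1,1,0} = 3
G(11) = mex{2,2,1,0,0} = 3
G(12) = mex{3,2,1,0,0} = 4
G(13) = mex{3,2,2,1,0} = 4
G(14) = mex{3,3,2,1,1} = 0
G(15) = mex{4,3,2,1,1} = 0
G(16) = mex{4,3,3,2,1} = 0
G(17) = mex{0,4,3,2,2} = 1
G(18) = mex{0,4,3,2,2} = 1
G(19) = mex{0,0,4,3,2} = 1
G(20) = mex{1,0,4,3,3} = 2
G(21) = mex{1,0,0,3,3} = 2
G(22) = mex{1,1,0,4,3} = 2
G(23) = mex{2,1,0,4,4} = 3
G(24) = mex{2,1,1,0,4} = 3
G(25) = mex{2,2,1,0,0} = 3
P-positions are exactly the n with G(n) = 0.

0, 1, 2, 14, 15, 16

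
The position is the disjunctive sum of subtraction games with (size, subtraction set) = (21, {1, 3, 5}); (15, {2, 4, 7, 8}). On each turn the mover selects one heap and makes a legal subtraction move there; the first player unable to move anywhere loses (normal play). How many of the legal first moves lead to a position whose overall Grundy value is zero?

2

Heap A, S = {1, 3, 5}:
G(0) = 0
G(1) = mex{0} = 1
G(2) = mex{1} = 0
G(3) = mex{0,0} = 1
G(4) = mex{1,1} = 0
G(5) = mex{0,0,0} = 1
G(6) = mex{1,1,1} = 0
G(7) = mex{0,0,0} = 1
G(8) = mex{1,1,1} = 0
G(9) = mex{0,0,0} = 1
G(10) = mex{1,1,1} = 0
G(11) = mex{0,0,0} = 1
G(12) = mex{1,1,1} = 0
G(13) = mex{0,0,0} = 1
G(14) = mex{1,1,1} = 0
G(15) = mex{0,0,0} = 1
G(16) = mex{1,1,1} = 0
G(17) = mex{0,0,0} = 1
G(18) = mex{1,1,1} = 0
G(19) = mex{0,0,0} = 1
G(20) = mex{1,1,1} = 0
G(21) = mex{0,0,0} = 1
G_A(21) = 1.
Heap B, S = {2, 4, 7, 8}:
n :  0  1  2  3  4  5  6  7  8  9 10 11 12 13 14 15
G :  0  0  1  1  2  2  0  3  1  4  2  0  0  1  1  2
G_B(15) = 2.
Combined Grundy value = 1 ⊕ 2 = 3.
A winning move leaves total XOR = 0, i.e. changes one component's Grundy value g to g ⊕ X where X is the current total.
Heap A: need g' = 1⊕3 = 2. Options: 21−1→G=0, 21−3→G=0, 21−5→G=0. Hits: 0.
Heap B: need g' = 2⊕3 = 1. Options: 15−2→G=1, 15−4→G=0, 15−7→G=1, 15−8→G=3. Hits: 2.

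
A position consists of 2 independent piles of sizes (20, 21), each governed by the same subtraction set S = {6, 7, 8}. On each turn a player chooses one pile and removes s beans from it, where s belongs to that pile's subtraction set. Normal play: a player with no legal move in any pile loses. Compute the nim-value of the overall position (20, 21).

All piles use S = {6, 7, 8}:
G(0) = 0
G(1) = mex{} = 0
G(2) = mex{} = 0
G(3) = mex{} = 0
G(4) = mex{} = 0
G(5) = mex{} = 0
G(6) = mex{0} = 1
G(7) = mex{0,0} = 1
G(8) = mex{0,0,0} = 1
G(9) = mex{0,0,0} = 1
G(10) = mex{0,0,0} = 1
G(11) = mex{0,0,0} = 1
G(12) = mex{1,0,0} = 2
G(13) = mex{1,1,0} = 2
G(14) = mex{1,1,1} = 0
G(15) = mex{1,1,1} = 0
G(16) = mex{1,1,1} = 0
G(17) = mex{1,1,1} = 0
G(18) = mex{2,1,1} = 0
G(19) = mex{2,2,1} = 0
G(20) = mex{0,2,2} = 1
G(21) = mex{0,0,2} = 1
Pile A: G(20) = 1.
Pile B: G(21) = 1.
Combined Grundy value = 1 ⊕ 1 = 0.

0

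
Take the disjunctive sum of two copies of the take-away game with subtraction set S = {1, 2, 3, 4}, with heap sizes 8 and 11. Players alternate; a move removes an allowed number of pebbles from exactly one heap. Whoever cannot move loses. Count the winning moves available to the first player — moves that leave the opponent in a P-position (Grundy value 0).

2

All heaps use S = {1, 2, 3, 4}:
n :  0  1  2  3  4  5  6  7  8  9 10 11
G :  0  1  2  3  4  0  1  2  3  4  0  1
Heap A: G(8) = 3.
Heap B: G(11) = 1.
Combined Grundy value = 3 ⊕ 1 = 2.
A winning move leaves total XOR = 0, i.e. changes one component's Grundy value g to g ⊕ X where X is the current total.
Heap A: need g' = 3⊕2 = 1. Options: 8−1→G=2, 8−2→G=1, 8−3→G=0, 8−4→G=4. Hits: 1.
Heap B: need g' = 1⊕2 = 3. Options: 11−1→G=0, 11−2→G=4, 11−3→G=3, 11−4→G=2. Hits: 1.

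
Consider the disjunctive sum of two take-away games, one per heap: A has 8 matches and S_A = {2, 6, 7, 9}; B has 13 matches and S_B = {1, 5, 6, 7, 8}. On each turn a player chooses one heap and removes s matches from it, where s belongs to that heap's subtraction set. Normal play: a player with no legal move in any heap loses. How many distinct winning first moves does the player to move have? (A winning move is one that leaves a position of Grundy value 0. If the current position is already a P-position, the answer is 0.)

3

Heap A, S = {2, 6, 7, 9}:
G(0) = 0
G(1) = mex{} = 0
G(2) = mex{0} = 1
G(3) = mex{0} = 1
G(4) = mex{1} = 0
G(5) = mex{1} = 0
G(6) = mex{0,0} = 1
G(7) = mex{0,0,0} = 1
G(8) = mex{1,1,0} = 2
G_A(8) = 2.
Heap B, S = {1, 5, 6, 7, 8}:
n :  0  1  2  3  4  5  6  7  8  9 10 11 12 13
G :  0  1  0  1  0  1  2  3  2  3  2  3  4  0
G_B(13) = 0.
Combined Grundy value = 2 ⊕ 0 = 2.
A winning move leaves total XOR = 0, i.e. changes one component's Grundy value g to g ⊕ X where X is the current total.
Heap A: need g' = 2⊕2 = 0. Options: 8−2→G=1, 8−6→G=1, 8−7→G=0. Hits: 1.
Heap B: need g' = 0⊕2 = 2. Options: 13−1→G=4, 13−5→G=2, 13−6→G=3, 13−7→G=2, 13−8→G=1. Hits: 2.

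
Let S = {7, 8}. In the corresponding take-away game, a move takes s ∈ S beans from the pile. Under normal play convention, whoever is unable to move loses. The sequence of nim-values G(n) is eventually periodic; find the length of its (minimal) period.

15

G(0) = 0
G(1) = mex{} = 0
G(2) = mex{} = 0
G(3) = mex{} = 0
G(4) = mex{} = 0
G(5) = mex{} = 0
G(6) = mex{} = 0
G(7) = mex{0} = 1
G(8) = mex{0,0} = 1
G(9) = mex{0,0} = 1
G(10) = mex{0,0} = 1
G(11) = mex{0,0} = 1
G(12) = mex{0,0} = 1
G(13) = mex{0,0} = 1
G(14) = mex{1,0} = 2
G(15) = mex{1,1} = 0
G(16) = mex{1,1} = 0
G(17) = mex{1,1} = 0
G(18) = mex{1,1} = 0
G(19) = mex{1,1} = 0
G(20) = mex{1,1} = 0
G(21) = mex{2,1} = 0
G(22) = mex{0,2} = 1
G(23) = mex{0,0} = 1
G(24) = mex{0,0} = 1
G(25) = mex{0,0} = 1
G(26) = mex{0,0} = 1
G(27) = mex{0,0} = 1
G(28) = mex{0,0} = 1
G(29) = mex{1,0} = 2
G(30) = mex{1,1} = 0
G(31) = mex{1,1} = 0
G(n+15) = G(n) holds for n = 0,…,7 (a full window of length max(S) = 8), so the sequence is purely periodic with period 15.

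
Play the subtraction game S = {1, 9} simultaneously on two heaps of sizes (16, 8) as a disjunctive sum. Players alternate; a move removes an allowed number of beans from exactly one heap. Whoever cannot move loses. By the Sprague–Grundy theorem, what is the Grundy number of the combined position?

All heaps use S = {1, 9}:
G(0) = 0
G(1) = mex{0} = 1
G(2) = mex{1} = 0
G(3) = mex{0} = 1
G(4) = mex{1} = 0
G(5) = mex{0} = 1
G(6) = mex{1} = 0
G(7) = mex{0} = 1
G(8) = mex{1} = 0
G(9) = mex{0,0} = 1
G(10) = mex{1,1} = 0
G(11) = mex{0,0} = 1
G(12) = mex{1,1} = 0
G(13) = mex{0,0} = 1
G(14) = mex{1,1} = 0
G(15) = mex{0,0} = 1
G(16) = mex{1,1} = 0
Heap A: G(16) = 0.
Heap B: G(8) = 0.
Combined Grundy value = 0 ⊕ 0 = 0.

0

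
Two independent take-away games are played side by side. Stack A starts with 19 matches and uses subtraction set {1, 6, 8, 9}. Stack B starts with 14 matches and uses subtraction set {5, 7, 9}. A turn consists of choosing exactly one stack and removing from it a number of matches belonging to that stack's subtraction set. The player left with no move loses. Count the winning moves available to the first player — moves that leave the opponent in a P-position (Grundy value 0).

0

Stack A, S = {1, 6, 8, 9}:
n :  0  1  2  3  4  5  6  7  8  9 10 11 12 13 14 15 16 17 18 19
G :  0  1  0  1  0  1  2  0  1  2  3  2  3  2  0  1  2  0  1  0
G_A(19) = 0.
Stack B, S = {5, 7, 9}:
n :  0  1  2  3  4  5  6  7  8  9 10 11 12 13 14
G :  0  0  0  0  0  1  1  1  1  1  2  2  2  2  0
G_B(14) = 0.
Combined Grundy value = 0 ⊕ 0 = 0.
A winning move leaves total XOR = 0, i.e. changes one component's Grundy value g to g ⊕ X where X is the current total.
Stack A: target g' = 0⊕0 = 0, but every legal move changes the Grundy value (mex property), so 0 moves.
Stack B: target g' = 0⊕0 = 0, but every legal move changes the Grundy value (mex property), so 0 moves.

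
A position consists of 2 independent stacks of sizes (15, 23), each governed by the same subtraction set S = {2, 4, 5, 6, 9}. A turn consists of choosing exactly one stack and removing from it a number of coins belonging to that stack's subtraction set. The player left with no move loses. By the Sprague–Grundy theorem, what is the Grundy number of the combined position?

0

All stacks use S = {2, 4, 5, 6, 9}:
n :  0  1  2  3  4  5  6  7  8  9 10 11 12 13 14 15 16 17 18 19 20 21 22 23
G :  0  0  1  1  2  2  3  3  0  4  1  0  2  1  3  2  4  3  0  0  1  1  2  2
Stack A: G(15) = 2.
Stack B: G(23) = 2.
Combined Grundy value = 2 ⊕ 2 = 0.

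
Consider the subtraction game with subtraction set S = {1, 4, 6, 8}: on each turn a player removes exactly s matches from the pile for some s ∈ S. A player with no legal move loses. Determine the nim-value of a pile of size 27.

1

G(0) = 0
G(1) = mex{0} = 1
G(2) = mex{1} = 0
G(3) = mex{0} = 1
G(4) = mex{1,0} = 2
G(5) = mex{2,1} = 0
G(6) = mex{0,0,0} = 1
G(7) = mex{1,1,1} = 0
G(8) = mex{0,2,0,0} = 1
G(9) = mex{1,0,1,1} = 2
G(10) = mex{2,1,2,0} = 3
G(11) = mex{3,0,0,1} = 2
G(12) = mex{2,1,1,2} = 0
G(13) = mex{0,2,0,0} = 1
G(14) = mex{1,3,1,1} = 0
G(15) = mex{0,2,2,0} = 1
G(16) = mex{1,0,3,1} = 2
G(17) = mex{2,1,2,2} = 0
G(18) = mex{0,0,0,3} = 1
G(19) = mex{1,1,1,2} = 0
G(20) = mex{0,2,0,0} = 1
G(21) = mex{1,0,1,1} = 2
G(22) = mex{2,1,2,0} = 3
G(23) = mex{3,0,0,1} = 2
G(24) = mex{2,1,1,2} = 0
G(25) = mex{0,2,0,0} = 1
G(26) = mex{1,3,1,1} = 0
G(27) = mex{0,2,2,0} = 1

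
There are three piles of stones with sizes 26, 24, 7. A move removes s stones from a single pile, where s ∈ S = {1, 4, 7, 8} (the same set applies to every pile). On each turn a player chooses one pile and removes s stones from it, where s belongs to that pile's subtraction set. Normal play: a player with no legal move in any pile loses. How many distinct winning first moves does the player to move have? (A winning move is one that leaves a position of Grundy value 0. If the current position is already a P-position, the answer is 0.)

0

All piles use S = {1, 4, 7, 8}:
G(0) = 0
G(1) = mex{0} = 1
G(2) = mex{1} = 0
G(3) = mex{0} = 1
G(4) = mex{1,0} = 2
G(5) = mex{2,1} = 0
G(6) = mex{0,0} = 1
G(7) = mex{1,1,0} = 2
G(8) = mex{2,2,1,0} = 3
G(9) = mex{3,0,0,1} = 2
G(10) = mex{2,1,1,0} = 3
G(11) = mex{3,2,2,1} = 0
G(12) = mex{0,3,0,2} = 1
G(13) = mex{1,2,1,0} = 3
G(14) = mex{3,3,2,1} = 0
G(15) = mex{0,0,3,2} = 1
G(16) = mex{1,1,2,3} = 0
G(17) = mex{0,3,3,2} = 1
G(18) = mex{1,0,0,3} = 2
G(19) = mex{2,1,1,0} = 3
G(20) = mex{3,0,3,1} = 2
G(21) = mex{2,1,0,3} = 4
G(22) = mex{4,2,1,0} = 3
G(23) = mex{3,3,0,1} = 2
G(24) = mex{2,2,1,0} = 3
G(25) = mex{3,4,2,1} = 0
G(26) = mex{0,3,3,2} = 1
Pile A: G(26) = 1.
Pile B: G(24) = 3.
Pile C: G(7) = 2.
Combined Grundy value = 1 ⊕ 3 ⊕ 2 = 0.
A winning move leaves total XOR = 0, i.e. changes one component's Grundy value g to g ⊕ X where X is the current total.
Pile A: target g' = 1⊕0 = 1, but every legal move changes the Grundy value (mex property), so 0 moves.
Pile B: target g' = 3⊕0 = 3, but every legal move changes the Grundy value (mex property), so 0 moves.
Pile C: target g' = 2⊕0 = 2, but every legal move changes the Grundy value (mex property), so 0 moves.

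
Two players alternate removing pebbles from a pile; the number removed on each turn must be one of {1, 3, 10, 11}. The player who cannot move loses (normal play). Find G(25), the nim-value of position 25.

G(0) = 0
G(1) = mex{0} = 1
G(2) = mex{1} = 0
G(3) = mex{0,0} = 1
G(4) = mex{1,1} = 0
G(5) = mex{0,0} = 1
G(6) = mex{1,1} = 0
G(7) = mex{0,0} = 1
G(8) = mex{1,1} = 0
G(9) = mex{0,0} = 1
G(10) = mex{1,1,0} = 2
G(11) = mex{2,0,1,0} = 3
G(12) = mex{3,1,0,1} = 2
G(13) = mex{2,2,1,0} = 3
G(14) = mex{3,3,0,1} = 2
G(15) = mex{2,2,1,0} = 3
G(16) = mex{3,3,0,1} = 2
G(17) = mex{2,2,1,0} = 3
G(18) = mex{3,3,0,1} = 2
G(19) = mex{2,2,1,0} = 3
G(20) = mex{3,3,2,1} = 0
G(21) = mex{0,2,3,2} = 1
G(22) = mex{1,3,2,3} = 0
G(23) = mex{0,0,3,2} = 1
G(24) = mex{1,1,2,3} = 0
G(25) = mex{0,0,3,2} = 1

1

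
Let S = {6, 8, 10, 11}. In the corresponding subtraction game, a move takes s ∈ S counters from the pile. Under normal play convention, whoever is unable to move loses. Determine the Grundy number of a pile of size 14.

2

n :  0  1  2  3  4  5  6  7  8  9 10 11 12 13 14
G :  0  0  0  0  0  0  1  1  1  1  1  1  2  2  2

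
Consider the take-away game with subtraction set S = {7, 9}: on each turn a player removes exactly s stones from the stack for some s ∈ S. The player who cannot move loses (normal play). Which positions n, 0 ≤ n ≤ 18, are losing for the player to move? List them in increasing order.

0, 1, 2, 3, 4, 5, 6, 16, 17, 18

n :  0  1  2  3  4  5  6  7  8  9 10 11 12 13 14 15 16 17 18
G :  0  0  0  0  0  0  0  1  1  1  1  1  1  1  2  2  0  0  0
P-positions are exactly the n with G(n) = 0.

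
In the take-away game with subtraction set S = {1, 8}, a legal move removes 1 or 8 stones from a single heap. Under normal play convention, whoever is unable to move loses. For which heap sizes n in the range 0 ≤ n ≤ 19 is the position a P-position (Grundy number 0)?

0, 2, 4, 6, 9, 11, 13, 15, 18

G(0) = 0
G(1) = mex{0} = 1
G(2) = mex{1} = 0
G(3) = mex{0} = 1
G(4) = mex{1} = 0
G(5) = mex{0} = 1
G(6) = mex{1} = 0
G(7) = mex{0} = 1
G(8) = mex{1,0} = 2
G(9) = mex{2,1} = 0
G(10) = mex{0,0} = 1
G(11) = mex{1,1} = 0
G(12) = mex{0,0} = 1
G(13) = mex{1,1} = 0
G(14) = mex{0,0} = 1
G(15) = mex{1,1} = 0
G(16) = mex{0,2} = 1
G(17) = mex{1,0} = 2
G(18) = mex{2,1} = 0
G(19) = mex{0,0} = 1
P-positions are exactly the n with G(n) = 0.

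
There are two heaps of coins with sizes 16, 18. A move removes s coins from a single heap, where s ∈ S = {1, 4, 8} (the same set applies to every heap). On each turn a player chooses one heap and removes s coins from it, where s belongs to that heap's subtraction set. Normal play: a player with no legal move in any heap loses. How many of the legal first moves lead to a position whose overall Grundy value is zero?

All heaps use S = {1, 4, 8}:
G(0) = 0
G(1) = mex{0} = 1
G(2) = mex{1} = 0
G(3) = mex{0} = 1
G(4) = mex{1,0} = 2
G(5) = mex{2,1} = 0
G(6) = mex{0,0} = 1
G(7) = mex{1,1} = 0
G(8) = mex{0,2,0} = 1
G(9) = mex{1,0,1} = 2
G(10) = mex{2,1,0} = 3
G(11) = mex{3,0,1} = 2
G(12) = mex{2,1,2} = 0
G(13) = mex{0,2,0} = 1
G(14) = mex{1,3,1} = 0
G(15) = mex{0,2,0} = 1
G(16) = mex{1,0,1} = 2
G(17) = mex{2,1,2} = 0
G(18) = mex{0,0,3} = 1
Heap A: G(16) = 2.
Heap B: G(18) = 1.
Combined Grundy value = 2 ⊕ 1 = 3.
A winning move leaves total XOR = 0, i.e. changes one component's Grundy value g to g ⊕ X where X is the current total.
Heap A: need g' = 2⊕3 = 1. Options: 16−1→G=1, 16−4→G=0, 16−8→G=1. Hits: 2.
Heap B: need g' = 1⊕3 = 2. Options: 18−1→G=0, 18−4→G=0, 18−8→G=3. Hits: 0.

2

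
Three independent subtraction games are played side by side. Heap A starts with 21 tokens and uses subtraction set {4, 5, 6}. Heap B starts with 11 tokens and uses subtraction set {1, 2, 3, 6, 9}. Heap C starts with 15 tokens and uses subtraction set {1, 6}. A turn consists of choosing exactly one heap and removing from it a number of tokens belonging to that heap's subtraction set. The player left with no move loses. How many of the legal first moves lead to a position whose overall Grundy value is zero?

Heap A, S = {4, 5, 6}:
G(0) = 0
G(1) = mex{} = 0
G(2) = mex{} = 0
G(3) = mex{} = 0
G(4) = mex{0} = 1
G(5) = mex{0,0} = 1
G(6) = mex{0,0,0} = 1
G(7) = mex{0,0,0} = 1
G(8) = mex{1,0,0} = 2
G(9) = mex{1,1,0} = 2
G(10) = mex{1,1,1} = 0
G(11) = mex{1,1,1} = 0
G(12) = mex{2,1,1} = 0
G(13) = mex{2,2,1} = 0
G(14) = mex{0,2,2} = 1
G(15) = mex{0,0,2} = 1
G(16) = mex{0,0,0} = 1
G(17) = mex{0,0,0} = 1
G(18) = mex{1,0,0} = 2
G(19) = mex{1,1,0} = 2
G(20) = mex{1,1,1} = 0
G(21) = mex{1,1,1} = 0
G_A(21) = 0.
Heap B, S = {1, 2, 3, 6, 9}:
G(0) = 0
G(1) = mex{0} = 1
G(2) = mex{1,0} = 2
G(3) = mex{2,1,0} = 3
G(4) = mex{3,2,1} = 0
G(5) = mex{0,3,2} = 1
G(6) = mex{1,0,3,0} = 2
G(7) = mex{2,1,0,1} = 3
G(8) = mex{3,2,1,2} = 0
G(9) = mex{0,3,2,3,0} = 1
G(10) = mex{1,0,3,0,1} = 2
G(11) = mex{2,1,0,1,2} = 3
G_B(11) = 3.
Heap C, S = {1, 6}:
n :  0  1  2  3  4  5  6  7  8  9 10 11 12 13 14 15
G :  0  1  0  1  0  1  2  0  1  0  1  0  1  2  0  1
G_C(15) = 1.
Combined Grundy value = 0 ⊕ 3 ⊕ 1 = 2.
A winning move leaves total XOR = 0, i.e. changes one component's Grundy value g to g ⊕ X where X is the current total.
Heap A: need g' = 0⊕2 = 2. Options: 21−4→G=1, 21−5→G=1, 21−6→G=1. Hits: 0.
Heap B: need g' = 3⊕2 = 1. Options: 11−1→G=2, 11−2→G=1, 11−3→G=0, 11−6→G=1, 11−9→G=2. Hits: 2.
Heap C: need g' = 1⊕2 = 3. Options: 15−1→G=0, 15−6→G=0. Hits: 0.

2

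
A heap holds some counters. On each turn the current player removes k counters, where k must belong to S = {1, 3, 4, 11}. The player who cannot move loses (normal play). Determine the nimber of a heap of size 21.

n :  0  1  2  3  4  5  6  7  8  9 10 11 12 13 14 15 16 17 18 19 20 21
G :  0  1  0  1  2  3  2  0  1  0  1  2  3  2  0  1  0  1  2  3  2  0

0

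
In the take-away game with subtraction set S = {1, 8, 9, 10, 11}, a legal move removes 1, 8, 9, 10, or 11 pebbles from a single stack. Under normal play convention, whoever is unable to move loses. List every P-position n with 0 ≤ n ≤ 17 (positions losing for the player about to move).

0, 2, 4, 6

n :  0  1  2  3  4  5  6  7  8  9 10 11 12 13 14 15 16 17
G :  0  1  0  1  0  1  0  1  2  3  2  3  2  3  2  3  4  5
P-positions are exactly the n with G(n) = 0.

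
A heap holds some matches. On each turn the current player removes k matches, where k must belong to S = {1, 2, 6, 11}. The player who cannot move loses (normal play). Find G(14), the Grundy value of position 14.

4

n :  0  1  2  3  4  5  6  7  8  9 10 11 12 13 14
G :  0  1  2  0  1  2  3  0  1  2  0  1  2  3  4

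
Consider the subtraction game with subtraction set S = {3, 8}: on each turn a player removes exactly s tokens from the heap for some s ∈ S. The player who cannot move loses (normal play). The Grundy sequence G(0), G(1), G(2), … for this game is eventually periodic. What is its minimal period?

11

G(0) = 0
G(1) = mex{} = 0
G(2) = mex{} = 0
G(3) = mex{0} = 1
G(4) = mex{0} = 1
G(5) = mex{0} = 1
G(6) = mex{1} = 0
G(7) = mex{1} = 0
G(8) = mex{1,0} = 2
G(9) = mex{0,0} = 1
G(10) = mex{0,0} = 1
G(11) = mex{2,1} = 0
G(12) = mex{1,1} = 0
G(13) = mex{1,1} = 0
G(14) = mex{0,0} = 1
G(15) = mex{0,0} = 1
G(16) = mex{0,2} = 1
G(17) = mex{1,1} = 0
G(18) = mex{1,1} = 0
G(19) = mex{1,0} = 2
G(20) = mex{0,0} = 1
G(21) = mex{0,0} = 1
G(22) = mex{2,1} = 0
G(23) = mex{1,1} = 0
G(n+11) = G(n) holds for n = 0,…,7 (a full window of length max(S) = 8), so the sequence is purely periodic with period 11.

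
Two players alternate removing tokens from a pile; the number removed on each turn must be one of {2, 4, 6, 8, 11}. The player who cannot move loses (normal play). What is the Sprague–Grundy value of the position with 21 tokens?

n :  0  1  2  3  4  5  6  7  8  9 10 11 12 13 14 15 16 17 18 19 20 21
G :  0  0  1  1  2  2  3  3  4  4  0  5  1  0  2  1  3  2  4  3  0  4

4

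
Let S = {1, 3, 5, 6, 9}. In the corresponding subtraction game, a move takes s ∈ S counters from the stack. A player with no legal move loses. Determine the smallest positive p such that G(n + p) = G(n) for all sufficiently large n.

G(0) = 0
G(1) = mex{0} = 1
G(2) = mex{1} = 0
G(3) = mex{0,0} = 1
G(4) = mex{1,1} = 0
G(5) = mex{0,0,0} = 1
G(6) = mex{1,1,1,0} = 2
G(7) = mex{2,0,0,1} = 3
G(8) = mex{3,1,1,0} = 2
G(9) = mex{2,2,0,1,0} = 3
G(10) = mex{3,3,1,0,1} = 2
G(11) = mex{2,2,2,1,0} = 3
G(12) = mex{3,3,3,2,1} = 0
G(13) = mex{0,2,2,3,0} = 1
G(14) = mex{1,3,3,2,1} = 0
G(15) = mex{0,0,2,3,2} = 1
G(16) = mex{1,1,3,2,3} = 0
G(17) = mex{0,0,0,3,2} = 1
G(18) = mex{1,1,1,0,3} = 2
G(19) = mex{2,0,0,1,2} = 3
G(20) = mex{3,1,1,0,3} = 2
G(21) = mex{2,2,0,1,0} = 3
G(22) = mex{3,3,1,0,1} = 2
G(23) = mex{2,2,2,1,0} = 3
G(24) = mex{3,3,3,2,1} = 0
G(25) = mex{0,2,2,3,0} = 1
G(n+12) = G(n) holds for n = 0,…,8 (a full window of length max(S) = 9), so the sequence is purely periodic with period 12.

12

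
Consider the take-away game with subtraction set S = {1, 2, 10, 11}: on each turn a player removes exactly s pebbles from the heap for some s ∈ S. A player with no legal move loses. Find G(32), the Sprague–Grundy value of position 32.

n :  0  1  2  3  4  5  6  7  8  9 10 11 12 13 14 15 16 17 18 19 20 21 22 23 24 25 26 27 28 29 30 31 32
G :  0  1  2  0  1  2  0  1  2  0  1  2  0  1  2  0  1  2  0  1  2  0  1  2  0  1  2  0  1  2  0  1  2

2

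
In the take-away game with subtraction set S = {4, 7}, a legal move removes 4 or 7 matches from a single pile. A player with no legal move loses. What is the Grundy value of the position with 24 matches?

n :  0  1  2  3  4  5  6  7  8  9 10 11 12 13 14 15 16 17 18 19 20 21 22 23 24
G :  0  0  0  0  1  1  1  1  2  2  2  0  0  0  0  1  1  1  1  2  2  2  0  0  0

0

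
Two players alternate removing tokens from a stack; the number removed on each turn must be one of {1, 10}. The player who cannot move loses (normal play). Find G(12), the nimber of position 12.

1

n :  0  1  2  3  4  5  6  7  8  9 10 11 12
G :  0  1  0  1  0  1  0  1  0  1  2  0  1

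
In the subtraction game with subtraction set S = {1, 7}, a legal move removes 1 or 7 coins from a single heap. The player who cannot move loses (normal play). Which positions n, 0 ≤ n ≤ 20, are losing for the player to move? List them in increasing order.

n :  0  1  2  3  4  5  6  7  8  9 10 11 12 13 14 15 16 17 18 19 20
G :  0  1  0  1  0  1  0  1  0  1  0  1  0  1  0  1  0  1  0  1  0
P-positions are exactly the n with G(n) = 0.

0, 2, 4, 6, 8, 10, 12, 14, 16, 18, 20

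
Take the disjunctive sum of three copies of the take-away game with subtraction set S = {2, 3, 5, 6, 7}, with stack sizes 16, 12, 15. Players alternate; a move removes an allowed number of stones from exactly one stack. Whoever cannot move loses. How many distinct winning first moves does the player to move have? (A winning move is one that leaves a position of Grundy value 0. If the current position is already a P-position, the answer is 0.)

5

All stacks use S = {2, 3, 5, 6, 7}:
G(0) = 0
G(1) = mex{} = 0
G(2) = mex{0} = 1
G(3) = mex{0,0} = 1
G(4) = mex{1,0} = 2
G(5) = mex{1,1,0} = 2
G(6) = mex{2,1,0,0} = 3
G(7) = mex{2,2,1,0,0} = 3
G(8) = mex{3,2,1,1,0} = 4
G(9) = mex{3,3,2,1,1} = 0
G(10) = mex{4,3,2,2,1} = 0
G(11) = mex{0,4,3,2,2} = 1
G(12) = mex{0,0,3,3,2} = 1
G(13) = mex{1,0,4,3,3} = 2
G(14) = mex{1,1,0,4,3} = 2
G(15) = mex{2,1,0,0,4} = 3
G(16) = mex{2,2,1,0,0} = 3
Stack A: G(16) = 3.
Stack B: G(12) = 1.
Stack C: G(15) = 3.
Combined Grundy value = 3 ⊕ 1 ⊕ 3 = 1.
A winning move leaves total XOR = 0, i.e. changes one component's Grundy value g to g ⊕ X where X is the current total.
Stack A: need g' = 3⊕1 = 2. Options: 16−2→G=2, 16−3→G=2, 16−5→G=1, 16−6→G=0, 16−7→G=0. Hits: 2.
Stack B: need g' = 1⊕1 = 0. Options: 12−2→G=0, 12−3→G=0, 12−5→G=3, 12−6→G=3, 12−7→G=2. Hits: 2.
Stack C: need g' = 3⊕1 = 2. Options: 15−2→G=2, 15−3→G=1, 15−5→G=0, 15−6→G=0, 15−7→G=4. Hits: 1.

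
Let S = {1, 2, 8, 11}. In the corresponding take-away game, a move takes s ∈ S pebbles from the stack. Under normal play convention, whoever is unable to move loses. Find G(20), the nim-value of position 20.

n :  0  1  2  3  4  5  6  7  8  9 10 11 12 13 14 15 16 17 18 19 20
G :  0  1  2  0  1  2  0  1  2  0  1  2  0  1  2  0  1  2  0  1  2

2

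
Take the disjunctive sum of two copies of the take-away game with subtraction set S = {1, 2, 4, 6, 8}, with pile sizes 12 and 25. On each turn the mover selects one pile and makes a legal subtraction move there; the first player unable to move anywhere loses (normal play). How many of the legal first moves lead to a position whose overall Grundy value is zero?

0

All piles use S = {1, 2, 4, 6, 8}:
G(0) = 0
G(1) = mex{0} = 1
G(2) = mex{1,0} = 2
G(3) = mex{2,1} = 0
G(4) = mex{0,2,0} = 1
G(5) = mex{1,0,1} = 2
G(6) = mex{2,1,2,0} = 3
G(7) = mex{3,2,0,1} = 4
G(8) = mex{4,3,1,2,0} = 5
G(9) = mex{5,4,2,0,1} = 3
G(10) = mex{3,5,3,1,2} = 0
G(11) = mex{0,3,4,2,0} = 1
G(12) = mex{1,0,5,3,1} = 2
G(13) = mex{2,1,3,4,2} = 0
G(14) = mex{0,2,0,5,3} = 1
G(15) = mex{1,0,1,3,4} = 2
G(16) = mex{2,1,2,0,5} = 3
G(17) = mex{3,2,0,1,3} = 4
G(18) = mex{4,3,1,2,0} = 5
G(19) = mex{5,4,2,0,1} = 3
G(20) = mex{3,5,3,1,2} = 0
G(21) = mex{0,3,4,2,0} = 1
G(22) = mex{1,0,5,3,1} = 2
G(23) = mex{2,1,3,4,2} = 0
G(24) = mex{0,2,0,5,3} = 1
G(25) = mex{1,0,1,3,4} = 2
Pile A: G(12) = 2.
Pile B: G(25) = 2.
Combined Grundy value = 2 ⊕ 2 = 0.
A winning move leaves total XOR = 0, i.e. changes one component's Grundy value g to g ⊕ X where X is the current total.
Pile A: target g' = 2⊕0 = 2, but every legal move changes the Grundy value (mex property), so 0 moves.
Pile B: target g' = 2⊕0 = 2, but every legal move changes the Grundy value (mex property), so 0 moves.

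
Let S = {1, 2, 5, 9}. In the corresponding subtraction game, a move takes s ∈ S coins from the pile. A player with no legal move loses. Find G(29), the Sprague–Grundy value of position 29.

G(0) = 0
G(1) = mex{0} = 1
G(2) = mex{1,0} = 2
G(3) = mex{2,1} = 0
G(4) = mex{0,2} = 1
G(5) = mex{1,0,0} = 2
G(6) = mex{2,1,1} = 0
G(7) = mex{0,2,2} = 1
G(8) = mex{1,0,0} = 2
G(9) = mex{2,1,1,0} = 3
G(10) = mex{3,2,2,1} = 0
G(11) = mex{0,3,0,2} = 1
G(12) = mex{1,0,1,0} = 2
G(13) = mex{2,1,2,1} = 0
G(14) = mex{0,2,3,2} = 1
G(15) = mex{1,0,0,0} = 2
G(16) = mex{2,1,1,1} = 0
G(17) = mex{0,2,2,2} = 1
G(18) = mex{1,0,0,3} = 2
G(19) = mex{2,1,1,0} = 3
G(20) = mex{3,2,2,1} = 0
G(21) = mex{0,3,0,2} = 1
G(22) = mex{1,0,1,0} = 2
G(23) = mex{2,1,2,1} = 0
G(24) = mex{0,2,3,2} = 1
G(25) = mex{1,0,0,0} = 2
G(26) = mex{2,1,1,1} = 0
G(27) = mex{0,2,2,2} = 1
G(28) = mex{1,0,0,3} = 2
G(29) = mex{2,1,1,0} = 3

3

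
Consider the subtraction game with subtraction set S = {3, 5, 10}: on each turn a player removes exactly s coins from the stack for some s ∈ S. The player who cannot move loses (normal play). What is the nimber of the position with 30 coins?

0

n :  0  1  2  3  4  5  6  7  8  9 10 11 12 13 14 15 16 17 18 19 20 21 22 23 24 25 26 27 28 29 30
G :  0  0  0  1  1  1  2  2  0  0  3  1  1  2  2  0  0  0  1  1  1  2  2  0  0  3  1  1  2  2  0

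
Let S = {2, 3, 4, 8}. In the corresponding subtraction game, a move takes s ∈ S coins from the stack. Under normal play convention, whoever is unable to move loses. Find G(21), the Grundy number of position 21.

G(0) = 0
G(1) = mex{} = 0
G(2) = mex{0} = 1
G(3) = mex{0,0} = 1
G(4) = mex{1,0,0} = 2
G(5) = mex{1,1,0} = 2
G(6) = mex{2,1,1} = 0
G(7) = mex{2,2,1} = 0
G(8) = mex{0,2,2,0} = 1
G(9) = mex{0,0,2,0} = 1
G(10) = mex{1,0,0,1} = 2
G(11) = mex{1,1,0,1} = 2
G(12) = mex{2,1,1,2} = 0
G(13) = mex{2,2,1,2} = 0
G(14) = mex{0,2,2,0} = 1
G(15) = mex{0,0,2,0} = 1
G(16) = mex{1,0,0,1} = 2
G(17) = mex{1,1,0,1} = 2
G(18) = mex{2,1,1,2} = 0
G(19) = mex{2,2,1,2} = 0
G(20) = mex{0,2,2,0} = 1
G(21) = mex{0,0,2,0} = 1

1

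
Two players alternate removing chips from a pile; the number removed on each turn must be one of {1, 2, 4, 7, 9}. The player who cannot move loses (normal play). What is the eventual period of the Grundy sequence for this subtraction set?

11

n :  0  1  2  3  4  5  6  7  8  9 10 11 12 13 14 15 16 17 18 19 20 21 22 23
G :  0  1  2  0  1  2  0  1  2  3  4  0  1  2  0  1  2  0  1  2  3  4  0  1
G(n+11) = G(n) holds for n = 0,…,8 (a full window of length max(S) = 9), so the sequence is purely periodic with period 11.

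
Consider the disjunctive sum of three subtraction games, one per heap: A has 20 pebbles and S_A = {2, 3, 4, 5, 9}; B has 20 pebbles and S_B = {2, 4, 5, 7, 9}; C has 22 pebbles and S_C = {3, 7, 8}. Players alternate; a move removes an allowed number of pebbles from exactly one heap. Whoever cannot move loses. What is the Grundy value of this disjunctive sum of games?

Heap A, S = {2, 3, 4, 5, 9}:
n :  0  1  2  3  4  5  6  7  8  9 10 11 12 13 14 15 16 17 18 19 20
G :  0  0  1  1  2  2  3  0  0  1  1  2  2  3  0  0  1  1  2  2  3
G_A(20) = 3.
Heap B, S = {2, 4, 5, 7, 9}:
G(0) = 0
G(1) = mex{} = 0
G(2) = mex{0} = 1
G(3) = mex{0} = 1
G(4) = mex{1,0} = 2
G(5) = mex{1,0,0} = 2
G(6) = mex{2,1,0} = 3
G(7) = mex{2,1,1,0} = 3
G(8) = mex{3,2,1,0} = 4
G(9) = mex{3,2,2,1,0} = 4
G(10) = mex{4,3,2,1,0} = 5
G(11) = mex{4,3,3,2,1} = 0
G(12) = mex{5,4,3,2,1} = 0
G(13) = mex{0,4,4,3,2} = 1
G(14) = mex{0,5,4,3,2} = 1
G(15) = mex{1,0,5,4,3} = 2
G(16) = mex{1,0,0,4,3} = 2
G(17) = mex{2,1,0,5,4} = 3
G(18) = mex{2,1,1,0,4} = 3
G(19) = mex{3,2,1,0,5} = 4
G(20) = mex{3,2,2,1,0} = 4
G_B(20) = 4.
Heap C, S = {3, 7, 8}:
n :  0  1  2  3  4  5  6  7  8  9 10 11 12 13 14 15 16 17 18 19 20 21 22
G :  0  0  0  1  1  1  0  2  2  1  3  0  0  2  1  1  0  0  2  1  1  0  0
G_C(22) = 0.
Combined Grundy value = 3 ⊕ 4 ⊕ 0 = 7.

7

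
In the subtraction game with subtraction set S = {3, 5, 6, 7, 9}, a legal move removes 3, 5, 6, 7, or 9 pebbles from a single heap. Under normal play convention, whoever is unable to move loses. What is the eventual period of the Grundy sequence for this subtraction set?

n :  0  1  2  3  4  5  6  7  8  9 10 11 12 13 14 15 16 17 18 19 20 21 22 23 24 25
G :  0  0  0  1  1  1  2  2  2  3  3  3  0  0  0  1  1  1  2  2  2  3  3  3  0  0
G(n+12) = G(n) holds for n = 0,…,8 (a full window of length max(S) = 9), so the sequence is purely periodic with period 12.

12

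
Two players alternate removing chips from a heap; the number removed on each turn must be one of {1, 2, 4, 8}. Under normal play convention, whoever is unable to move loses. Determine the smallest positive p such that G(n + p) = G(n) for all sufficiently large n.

G(0) = 0
G(1) = mex{0} = 1
G(2) = mex{1,0} = 2
G(3) = mex{2,1} = 0
G(4) = mex{0,2,0} = 1
G(5) = mex{1,0,1} = 2
G(6) = mex{2,1,2} = 0
G(7) = mex{0,2,0} = 1
G(8) = mex{1,0,1,0} = 2
G(9) = mex{2,1,2,1} = 0
G(10) = mex{0,2,0,2} = 1
G(11) = mex{1,0,1,0} = 2
G(12) = mex{2,1,2,1} = 0
G(13) = mex{0,2,0,2} = 1
G(14) = mex{1,0,1,0} = 2
G(n+3) = G(n) holds for n = 0,…,7 (a full window of length max(S) = 8), so the sequence is purely periodic with period 3.

3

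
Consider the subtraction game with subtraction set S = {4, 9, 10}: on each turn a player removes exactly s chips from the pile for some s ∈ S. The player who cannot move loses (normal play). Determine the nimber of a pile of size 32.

1

G(0) = 0
G(1) = mex{} = 0
G(2) = mex{} = 0
G(3) = mex{} = 0
G(4) = mex{0} = 1
G(5) = mex{0} = 1
G(6) = mex{0} = 1
G(7) = mex{0} = 1
G(8) = mex{1} = 0
G(9) = mex{1,0} = 2
G(10) = mex{1,0,0} = 2
G(11) = mex{1,0,0} = 2
G(12) = mex{0,0,0} = 1
G(13) = mex{2,1,0} = 3
G(14) = mex{2,1,1} = 0
G(15) = mex{2,1,1} = 0
G(16) = mex{1,1,1} = 0
G(17) = mex{3,0,1} = 2
G(18) = mex{0,2,0} = 1
G(19) = mex{0,2,2} = 1
G(20) = mex{0,2,2} = 1
G(21) = mex{2,1,2} = 0
G(22) = mex{1,3,1} = 0
G(23) = mex{1,0,3} = 2
G(24) = mex{1,0,0} = 2
G(25) = mex{0,0,0} = 1
G(26) = mex{0,2,0} = 1
G(27) = mex{2,1,2} = 0
G(28) = mex{2,1,1} = 0
G(29) = mex{1,1,1} = 0
G(30) = mex{1,0,1} = 2
G(31) = mex{0,0,0} = 1
G(32) = mex{0,2,0} = 1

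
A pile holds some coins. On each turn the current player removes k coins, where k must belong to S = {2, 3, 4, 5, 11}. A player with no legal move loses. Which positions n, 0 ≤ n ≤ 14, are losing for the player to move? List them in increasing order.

n :  0  1  2  3  4  5  6  7  8  9 10 11 12 13 14
G :  0  0  1  1  2  2  3  0  0  1  1  2  2  3  0
P-positions are exactly the n with G(n) = 0.

0, 1, 7, 8, 14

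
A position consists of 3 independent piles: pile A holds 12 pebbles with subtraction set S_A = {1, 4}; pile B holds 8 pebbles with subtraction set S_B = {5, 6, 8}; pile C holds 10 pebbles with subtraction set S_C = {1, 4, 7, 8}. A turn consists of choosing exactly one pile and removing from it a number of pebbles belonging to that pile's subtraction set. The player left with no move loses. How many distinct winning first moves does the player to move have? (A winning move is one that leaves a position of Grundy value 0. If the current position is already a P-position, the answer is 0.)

Pile A, S = {1, 4}:
n :  0  1  2  3  4  5  6  7  8  9 10 11 12
G :  0  1  0  1  2  0  1  0  1  2  0  1  0
G_A(12) = 0.
Pile B, S = {5, 6, 8}:
G(0) = 0
G(1) = mex{} = 0
G(2) = mex{} = 0
G(3) = mex{} = 0
G(4) = mex{} = 0
G(5) = mex{0} = 1
G(6) = mex{0,0} = 1
G(7) = mex{0,0} = 1
G(8) = mex{0,0,0} = 1
G_B(8) = 1.
Pile C, S = {1, 4, 7, 8}:
G(0) = 0
G(1) = mex{0} = 1
G(2) = mex{1} = 0
G(3) = mex{0} = 1
G(4) = mex{1,0} = 2
G(5) = mex{2,1} = 0
G(6) = mex{0,0} = 1
G(7) = mex{1,1,0} = 2
G(8) = mex{2,2,1,0} = 3
G(9) = mex{3,0,0,1} = 2
G(10) = mex{2,1,1,0} = 3
G_C(10) = 3.
Combined Grundy value = 0 ⊕ 1 ⊕ 3 = 2.
A winning move leaves total XOR = 0, i.e. changes one component's Grundy value g to g ⊕ X where X is the current total.
Pile A: need g' = 0⊕2 = 2. Options: 12−1→G=1, 12−4→G=1. Hits: 0.
Pile B: need g' = 1⊕2 = 3. Options: 8−5→G=0, 8−6→G=0, 8−8→G=0. Hits: 0.
Pile C: need g' = 3⊕2 = 1. Options: 10−1→G=2, 10−4→G=1, 10−7→G=1, 10−8→G=0. Hits: 2.

2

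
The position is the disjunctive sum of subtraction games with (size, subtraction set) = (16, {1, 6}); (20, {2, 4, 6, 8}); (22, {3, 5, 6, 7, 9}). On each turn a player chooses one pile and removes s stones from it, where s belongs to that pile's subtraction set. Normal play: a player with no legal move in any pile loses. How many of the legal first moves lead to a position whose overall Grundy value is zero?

2

Pile A, S = {1, 6}:
G(0) = 0
G(1) = mex{0} = 1
G(2) = mex{1} = 0
G(3) = mex{0} = 1
G(4) = mex{1} = 0
G(5) = mex{0} = 1
G(6) = mex{1,0} = 2
G(7) = mex{2,1} = 0
G(8) = mex{0,0} = 1
G(9) = mex{1,1} = 0
G(10) = mex{0,0} = 1
G(11) = mex{1,1} = 0
G(12) = mex{0,2} = 1
G(13) = mex{1,0} = 2
G(14) = mex{2,1} = 0
G(15) = mex{0,0} = 1
G(16) = mex{1,1} = 0
G_A(16) = 0.
Pile B, S = {2, 4, 6, 8}:
n :  0  1  2  3  4  5  6  7  8  9 10 11 12 13 14 15 16 17 18 19 20
G :  0  0  1  1  2  2  3  3  4  4  0  0  1  1  2  2  3  3  4  4  0
G_B(20) = 0.
Pile C, S = {3, 5, 6, 7, 9}:
n :  0  1  2  3  4  5  6  7  8  9 10 11 12 13 14 15 16 17 18 19 20 21 22
G :  0  0  0  1  1  1  2  2  2  3  3  3  0  0  0  1  1  1  2  2  2  3  3
G_C(22) = 3.
Combined Grundy value = 0 ⊕ 0 ⊕ 3 = 3.
A winning move leaves total XOR = 0, i.e. changes one component's Grundy value g to g ⊕ X where X is the current total.
Pile A: need g' = 0⊕3 = 3. Options: 16−1→G=1, 16−6→G=1. Hits: 0.
Pile B: need g' = 0⊕3 = 3. Options: 20−2→G=4, 20−4→G=3, 20−6→G=2, 20−8→G=1. Hits: 1.
Pile C: need g' = 3⊕3 = 0. Options: 22−3→G=2, 22−5→G=1, 22−6→G=1, 22−7→G=1, 22−9→G=0. Hits: 1.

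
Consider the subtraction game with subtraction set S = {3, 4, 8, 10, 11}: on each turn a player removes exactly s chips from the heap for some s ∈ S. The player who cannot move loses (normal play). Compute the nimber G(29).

2

G(0) = 0
G(1) = mex{} = 0
G(2) = mex{} = 0
G(3) = mex{0} = 1
G(4) = mex{0,0} = 1
G(5) = mex{0,0} = 1
G(6) = mex{1,0} = 2
G(7) = mex{1,1} = 0
G(8) = mex{1,1,0} = 2
G(9) = mex{2,1,0} = 3
G(10) = mex{0,2,0,0} = 1
G(11) = mex{2,0,1,0,0} = 3
G(12) = mex{3,2,1,0,0} = 4
G(13) = mex{1,3,1,1,0} = 2
G(14) = mex{3,1,2,1,1} = 0
G(15) = mex{4,3,0,1,1} = 2
G(16) = mex{2,4,2,2,1} = 0
G(17) = mex{0,2,3,0,2} = 1
G(18) = mex{2,0,1,2,0} = 3
G(19) = mex{0,2,3,3,2} = 1
G(20) = mex{1,0,4,1,3} = 2
G(21) = mex{3,1,2,3,1} = 0
G(22) = mex{1,3,0,4,3} = 2
G(23) = mex{2,1,2,2,4} = 0
G(24) = mex{0,2,0,0,2} = 1
G(25) = mex{2,0,1,2,0} = 3
G(26) = mex{0,2,3,0,2} = 1
G(27) = mex{1,0,1,1,0} = 2
G(28) = mex{3,1,2,3,1} = 0
G(29) = mex{1,3,0,1,3} = 2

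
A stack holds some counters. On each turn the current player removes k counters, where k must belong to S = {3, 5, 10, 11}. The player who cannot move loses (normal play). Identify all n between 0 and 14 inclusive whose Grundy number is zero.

n :  0  1  2  3  4  5  6  7  8  9 10 11 12 13 14
G :  0  0  0  1  1  1  2  2  0  0  3  1  1  2  2
P-positions are exactly the n with G(n) = 0.

0, 1, 2, 8, 9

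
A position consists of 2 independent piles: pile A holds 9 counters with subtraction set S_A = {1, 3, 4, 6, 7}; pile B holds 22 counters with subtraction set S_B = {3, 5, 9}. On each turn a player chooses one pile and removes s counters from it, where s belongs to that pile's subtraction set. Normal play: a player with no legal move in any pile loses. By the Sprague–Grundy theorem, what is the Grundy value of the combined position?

Pile A, S = {1, 3, 4, 6, 7}:
G(0) = 0
G(1) = mex{0} = 1
G(2) = mex{1} = 0
G(3) = mex{0,0} = 1
G(4) = mex{1,1,0} = 2
G(5) = mex{2,0,1} = 3
G(6) = mex{3,1,0,0} = 2
G(7) = mex{2,2,1,1,0} = 3
G(8) = mex{3,3,2,0,1} = 4
G(9) = mex{4,2,3,1,0} = 5
G_A(9) = 5.
Pile B, S = {3, 5, 9}:
n :  0  1  2  3  4  5  6  7  8  9 10 11 12 13 14 15 16 17 18 19 20 21 22
G :  0  0  0  1  1  1  2  2  0  3  3  1  0  2  0  1  0  1  0  1  0  1  0
G_B(22) = 0.
Combined Grundy value = 5 ⊕ 0 = 5.

5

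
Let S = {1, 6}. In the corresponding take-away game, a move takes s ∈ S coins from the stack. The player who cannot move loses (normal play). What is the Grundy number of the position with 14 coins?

G(0) = 0
G(1) = mex{0} = 1
G(2) = mex{1} = 0
G(3) = mex{0} = 1
G(4) = mex{1} = 0
G(5) = mex{0} = 1
G(6) = mex{1,0} = 2
G(7) = mex{2,1} = 0
G(8) = mex{0,0} = 1
G(9) = mex{1,1} = 0
G(10) = mex{0,0} = 1
G(11) = mex{1,1} = 0
G(12) = mex{0,2} = 1
G(13) = mex{1,0} = 2
G(14) = mex{2,1} = 0

0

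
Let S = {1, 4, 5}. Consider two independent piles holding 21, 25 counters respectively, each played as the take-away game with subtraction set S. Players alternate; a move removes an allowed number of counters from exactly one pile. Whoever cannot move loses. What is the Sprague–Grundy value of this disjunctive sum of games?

All piles use S = {1, 4, 5}:
G(0) = 0
G(1) = mex{0} = 1
G(2) = mex{1} = 0
G(3) = mex{0} = 1
G(4) = mex{1,0} = 2
G(5) = mex{2,1,0} = 3
G(6) = mex{3,0,1} = 2
G(7) = mex{2,1,0} = 3
G(8) = mex{3,2,1} = 0
G(9) = mex{0,3,2} = 1
G(10) = mex{1,2,3} = 0
G(11) = mex{0,3,2} = 1
G(12) = mex{1,0,3} = 2
G(13) = mex{2,1,0} = 3
G(14) = mex{3,0,1} = 2
G(15) = mex{2,1,0} = 3
G(16) = mex{3,2,1} = 0
G(17) = mex{0,3,2} = 1
G(18) = mex{1,2,3} = 0
G(19) = mex{0,3,2} = 1
G(20) = mex{1,0,3} = 2
G(21) = mex{2,1,0} = 3
G(22) = mex{3,0,1} = 2
G(23) = mex{2,1,0} = 3
G(24) = mex{3,2,1} = 0
G(25) = mex{0,3,2} = 1
Pile A: G(21) = 3.
Pile B: G(25) = 1.
Combined Grundy value = 3 ⊕ 1 = 2.

2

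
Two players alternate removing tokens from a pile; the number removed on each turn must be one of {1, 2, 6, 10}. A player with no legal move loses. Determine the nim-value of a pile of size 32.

3

G(0) = 0
G(1) = mex{0} = 1
G(2) = mex{1,0} = 2
G(3) = mex{2,1} = 0
G(4) = mex{0,2} = 1
G(5) = mex{1,0} = 2
G(6) = mex{2,1,0} = 3
G(7) = mex{3,2,1} = 0
G(8) = mex{0,3,2} = 1
G(9) = mex{1,0,0} = 2
G(10) = mex{2,1,1,0} = 3
G(11) = mex{3,2,2,1} = 0
G(12) = mex{0,3,3,2} = 1
G(13) = mex{1,0,0,0} = 2
G(14) = mex{2,1,1,1} = 0
G(15) = mex{0,2,2,2} = 1
G(16) = mex{1,0,3,3} = 2
G(17) = mex{2,1,0,0} = 3
G(18) = mex{3,2,1,1} = 0
G(19) = mex{0,3,2,2} = 1
G(20) = mex{1,0,0,3} = 2
G(21) = mex{2,1,1,0} = 3
G(22) = mex{3,2,2,1} = 0
G(23) = mex{0,3,3,2} = 1
G(24) = mex{1,0,0,0} = 2
G(25) = mex{2,1,1,1} = 0
G(26) = mex{0,2,2,2} = 1
G(27) = mex{1,0,3,3} = 2
G(28) = mex{2,1,0,0} = 3
G(29) = mex{3,2,1,1} = 0
G(30) = mex{0,3,2,2} = 1
G(31) = mex{1,0,0,3} = 2
G(32) = mex{2,1,1,0} = 3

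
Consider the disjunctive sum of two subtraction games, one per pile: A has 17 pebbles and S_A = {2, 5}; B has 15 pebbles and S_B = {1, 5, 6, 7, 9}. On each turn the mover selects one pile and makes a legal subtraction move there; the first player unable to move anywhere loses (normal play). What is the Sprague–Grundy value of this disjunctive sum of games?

0

Pile A, S = {2, 5}:
G(0) = 0
G(1) = mex{} = 0
G(2) = mex{0} = 1
G(3) = mex{0} = 1
G(4) = mex{1} = 0
G(5) = mex{1,0} = 2
G(6) = mex{0,0} = 1
G(7) = mex{2,1} = 0
G(8) = mex{1,1} = 0
G(9) = mex{0,0} = 1
G(10) = mex{0,2} = 1
G(11) = mex{1,1} = 0
G(12) = mex{1,0} = 2
G(13) = mex{0,0} = 1
G(14) = mex{2,1} = 0
G(15) = mex{1,1} = 0
G(16) = mex{0,0} = 1
G(17) = mex{0,2} = 1
G_A(17) = 1.
Pile B, S = {1, 5, 6, 7, 9}:
n :  0  1  2  3  4  5  6  7  8  9 10 11 12 13 14 15
G :  0  1  0  1  0  1  2  3  2  3  2  3  0  1  0  1
G_B(15) = 1.
Combined Grundy value = 1 ⊕ 1 = 0.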